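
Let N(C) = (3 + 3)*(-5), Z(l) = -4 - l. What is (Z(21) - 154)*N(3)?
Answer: 5370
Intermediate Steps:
N(C) = -30 (N(C) = 6*(-5) = -30)
(Z(21) - 154)*N(3) = ((-4 - 1*21) - 154)*(-30) = ((-4 - 21) - 154)*(-30) = (-25 - 154)*(-30) = -179*(-30) = 5370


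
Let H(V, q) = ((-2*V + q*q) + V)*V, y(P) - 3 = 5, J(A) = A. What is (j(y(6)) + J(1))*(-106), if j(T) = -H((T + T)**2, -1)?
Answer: -6919786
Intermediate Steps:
y(P) = 8 (y(P) = 3 + 5 = 8)
H(V, q) = V*(q**2 - V) (H(V, q) = ((-2*V + q**2) + V)*V = ((q**2 - 2*V) + V)*V = (q**2 - V)*V = V*(q**2 - V))
j(T) = -4*T**2*(1 - 4*T**2) (j(T) = -(T + T)**2*((-1)**2 - (T + T)**2) = -(2*T)**2*(1 - (2*T)**2) = -4*T**2*(1 - 4*T**2))
(j(y(6)) + J(1))*(-106) = (8**2*(-4 + 16*8**2) + 1)*(-106) = (64*(-4 + 16*64) + 1)*(-106) = (64*(-4 + 1024) + 1)*(-106) = (64*1020 + 1)*(-106) = (65280 + 1)*(-106) = 65281*(-106) = -6919786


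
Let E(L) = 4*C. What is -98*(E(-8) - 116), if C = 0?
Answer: 11368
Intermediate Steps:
E(L) = 0 (E(L) = 4*0 = 0)
-98*(E(-8) - 116) = -98*(0 - 116) = -98*(-116) = 11368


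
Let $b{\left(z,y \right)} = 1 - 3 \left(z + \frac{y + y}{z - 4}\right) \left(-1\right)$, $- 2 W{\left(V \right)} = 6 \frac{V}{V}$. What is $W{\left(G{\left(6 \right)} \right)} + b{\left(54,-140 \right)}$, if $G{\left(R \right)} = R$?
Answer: $\frac{716}{5} \approx 143.2$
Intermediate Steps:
$W{\left(V \right)} = -3$ ($W{\left(V \right)} = - \frac{6 \frac{V}{V}}{2} = - \frac{6 \cdot 1}{2} = \left(- \frac{1}{2}\right) 6 = -3$)
$b{\left(z,y \right)} = 1 + 3 z + \frac{6 y}{-4 + z}$ ($b{\left(z,y \right)} = 1 - 3 \left(z + \frac{2 y}{-4 + z}\right) \left(-1\right) = 1 - 3 \left(- z - \frac{2 y}{-4 + z}\right) = 1 + \left(3 z + \frac{6 y}{-4 + z}\right) = 1 + 3 z + \frac{6 y}{-4 + z}$)
$W{\left(G{\left(6 \right)} \right)} + b{\left(54,-140 \right)} = -3 + \frac{-4 - 594 + 3 \cdot 54^{2} + 6 \left(-140\right)}{-4 + 54} = -3 + \frac{-4 - 594 + 3 \cdot 2916 - 840}{50} = -3 + \frac{-4 - 594 + 8748 - 840}{50} = -3 + \frac{1}{50} \cdot 7310 = -3 + \frac{731}{5} = \frac{716}{5}$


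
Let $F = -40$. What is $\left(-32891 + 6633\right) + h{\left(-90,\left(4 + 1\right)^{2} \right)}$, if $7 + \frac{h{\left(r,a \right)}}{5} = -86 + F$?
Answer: $-26923$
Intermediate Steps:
$h{\left(r,a \right)} = -665$ ($h{\left(r,a \right)} = -35 + 5 \left(-86 - 40\right) = -35 + 5 \left(-126\right) = -35 - 630 = -665$)
$\left(-32891 + 6633\right) + h{\left(-90,\left(4 + 1\right)^{2} \right)} = \left(-32891 + 6633\right) - 665 = -26258 - 665 = -26923$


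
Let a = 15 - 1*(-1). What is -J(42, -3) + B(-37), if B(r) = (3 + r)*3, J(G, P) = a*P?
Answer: -54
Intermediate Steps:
a = 16 (a = 15 + 1 = 16)
J(G, P) = 16*P
B(r) = 9 + 3*r
-J(42, -3) + B(-37) = -16*(-3) + (9 + 3*(-37)) = -1*(-48) + (9 - 111) = 48 - 102 = -54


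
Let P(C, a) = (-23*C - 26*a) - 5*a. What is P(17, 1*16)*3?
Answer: -2661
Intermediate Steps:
P(C, a) = -31*a - 23*C (P(C, a) = (-26*a - 23*C) - 5*a = -31*a - 23*C)
P(17, 1*16)*3 = (-31*16 - 23*17)*3 = (-31*16 - 391)*3 = (-496 - 391)*3 = -887*3 = -2661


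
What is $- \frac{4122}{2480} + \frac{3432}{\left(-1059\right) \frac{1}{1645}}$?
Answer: $- \frac{2334258733}{437720} \approx -5332.8$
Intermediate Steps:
$- \frac{4122}{2480} + \frac{3432}{\left(-1059\right) \frac{1}{1645}} = \left(-4122\right) \frac{1}{2480} + \frac{3432}{\left(-1059\right) \frac{1}{1645}} = - \frac{2061}{1240} + \frac{3432}{- \frac{1059}{1645}} = - \frac{2061}{1240} + 3432 \left(- \frac{1645}{1059}\right) = - \frac{2061}{1240} - \frac{1881880}{353} = - \frac{2334258733}{437720}$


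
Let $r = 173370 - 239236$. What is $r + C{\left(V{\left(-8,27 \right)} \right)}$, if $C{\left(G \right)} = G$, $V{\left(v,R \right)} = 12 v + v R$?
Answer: $-66178$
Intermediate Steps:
$V{\left(v,R \right)} = 12 v + R v$
$r = -65866$
$r + C{\left(V{\left(-8,27 \right)} \right)} = -65866 - 8 \left(12 + 27\right) = -65866 - 312 = -66178$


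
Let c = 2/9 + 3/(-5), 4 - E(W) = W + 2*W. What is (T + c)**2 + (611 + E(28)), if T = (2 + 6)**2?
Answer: 9272044/2025 ≈ 4578.8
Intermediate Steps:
E(W) = 4 - 3*W (E(W) = 4 - (W + 2*W) = 4 - 3*W)
c = -17/45 (c = 2*(1/9) + 3*(-1/5) = 2/9 - 3/5 = -17/45 ≈ -0.37778)
T = 64 (T = 8**2 = 64)
(T + c)**2 + (611 + E(28)) = (64 - 17/45)**2 + (611 + (4 - 3*28)) = (2863/45)**2 + (611 + (4 - 84)) = 8196769/2025 + (611 - 80) = 8196769/2025 + 531 = 9272044/2025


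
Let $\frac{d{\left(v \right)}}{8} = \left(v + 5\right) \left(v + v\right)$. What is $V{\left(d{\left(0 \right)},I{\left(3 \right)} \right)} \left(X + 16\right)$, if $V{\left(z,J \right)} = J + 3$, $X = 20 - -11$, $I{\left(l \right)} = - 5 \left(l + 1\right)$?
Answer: $-799$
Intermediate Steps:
$I{\left(l \right)} = -5 - 5 l$ ($I{\left(l \right)} = - 5 \left(1 + l\right) = -5 - 5 l$)
$d{\left(v \right)} = 16 v \left(5 + v\right)$ ($d{\left(v \right)} = 8 \left(v + 5\right) \left(v + v\right) = 8 \left(5 + v\right) 2 v = 8 \cdot 2 v \left(5 + v\right) = 16 v \left(5 + v\right)$)
$X = 31$ ($X = 20 + 11 = 31$)
$V{\left(z,J \right)} = 3 + J$
$V{\left(d{\left(0 \right)},I{\left(3 \right)} \right)} \left(X + 16\right) = \left(3 - 20\right) \left(31 + 16\right) = \left(3 - 20\right) 47 = \left(-17\right) 47 = -799$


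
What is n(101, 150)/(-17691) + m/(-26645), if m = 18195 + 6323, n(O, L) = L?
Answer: -145914896/157125565 ≈ -0.92865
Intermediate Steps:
m = 24518
n(101, 150)/(-17691) + m/(-26645) = 150/(-17691) + 24518/(-26645) = 150*(-1/17691) + 24518*(-1/26645) = -50/5897 - 24518/26645 = -145914896/157125565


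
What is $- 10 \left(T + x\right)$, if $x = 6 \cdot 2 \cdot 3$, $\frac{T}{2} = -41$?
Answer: $460$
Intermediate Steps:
$T = -82$ ($T = 2 \left(-41\right) = -82$)
$x = 36$ ($x = 12 \cdot 3 = 36$)
$- 10 \left(T + x\right) = - 10 \left(-82 + 36\right) = \left(-10\right) \left(-46\right) = 460$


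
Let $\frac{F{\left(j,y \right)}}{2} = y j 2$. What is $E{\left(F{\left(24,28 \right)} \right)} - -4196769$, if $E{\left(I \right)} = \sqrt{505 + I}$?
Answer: $4196769 + \sqrt{3193} \approx 4.1968 \cdot 10^{6}$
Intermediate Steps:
$F{\left(j,y \right)} = 4 j y$ ($F{\left(j,y \right)} = 2 y j 2 = 2 j y 2 = 2 \cdot 2 j y = 4 j y$)
$E{\left(F{\left(24,28 \right)} \right)} - -4196769 = \sqrt{505 + 4 \cdot 24 \cdot 28} - -4196769 = \sqrt{505 + 2688} + 4196769 = \sqrt{3193} + 4196769 = 4196769 + \sqrt{3193}$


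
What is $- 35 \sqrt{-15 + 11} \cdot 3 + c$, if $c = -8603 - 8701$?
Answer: $-17304 - 210 i \approx -17304.0 - 210.0 i$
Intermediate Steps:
$c = -17304$ ($c = -8603 - 8701 = -17304$)
$- 35 \sqrt{-15 + 11} \cdot 3 + c = - 35 \sqrt{-15 + 11} \cdot 3 - 17304 = - 35 \sqrt{-4} \cdot 3 - 17304 = - 35 \cdot 2 i 3 - 17304 = - 70 i 3 - 17304 = - 210 i - 17304 = -17304 - 210 i$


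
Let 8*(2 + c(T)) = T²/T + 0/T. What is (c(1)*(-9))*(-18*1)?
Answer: -1215/4 ≈ -303.75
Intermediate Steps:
c(T) = -2 + T/8 (c(T) = -2 + (T²/T + 0/T)/8 = -2 + (T + 0)/8 = -2 + T/8)
(c(1)*(-9))*(-18*1) = ((-2 + (⅛)*1)*(-9))*(-18*1) = ((-2 + ⅛)*(-9))*(-18) = -15/8*(-9)*(-18) = (135/8)*(-18) = -1215/4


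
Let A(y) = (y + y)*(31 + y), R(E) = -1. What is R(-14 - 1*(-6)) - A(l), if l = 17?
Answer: -1633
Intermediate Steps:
A(y) = 2*y*(31 + y) (A(y) = (2*y)*(31 + y) = 2*y*(31 + y))
R(-14 - 1*(-6)) - A(l) = -1 - 2*17*(31 + 17) = -1 - 2*17*48 = -1 - 1*1632 = -1 - 1632 = -1633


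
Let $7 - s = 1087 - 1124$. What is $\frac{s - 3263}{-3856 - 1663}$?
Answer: $\frac{3219}{5519} \approx 0.58326$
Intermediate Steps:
$s = 44$ ($s = 7 - \left(1087 - 1124\right) = 7 - -37 = 7 + 37 = 44$)
$\frac{s - 3263}{-3856 - 1663} = \frac{44 - 3263}{-3856 - 1663} = - \frac{3219}{-5519} = \left(-3219\right) \left(- \frac{1}{5519}\right) = \frac{3219}{5519}$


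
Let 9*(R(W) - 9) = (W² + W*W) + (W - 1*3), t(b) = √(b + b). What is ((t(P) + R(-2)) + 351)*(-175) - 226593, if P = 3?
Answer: -868954/3 - 175*√6 ≈ -2.9008e+5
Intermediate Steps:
t(b) = √2*√b (t(b) = √(2*b) = √2*√b)
R(W) = 26/3 + W/9 + 2*W²/9 (R(W) = 9 + ((W² + W*W) + (W - 1*3))/9 = 9 + ((W² + W²) + (W - 3))/9 = 9 + (2*W² + (-3 + W))/9 = 9 + (-3 + W + 2*W²)/9 = 9 + (-⅓ + W/9 + 2*W²/9) = 26/3 + W/9 + 2*W²/9)
((t(P) + R(-2)) + 351)*(-175) - 226593 = ((√2*√3 + (26/3 + (⅑)*(-2) + (2/9)*(-2)²)) + 351)*(-175) - 226593 = ((√6 + (26/3 - 2/9 + (2/9)*4)) + 351)*(-175) - 226593 = ((√6 + (26/3 - 2/9 + 8/9)) + 351)*(-175) - 226593 = ((√6 + 28/3) + 351)*(-175) - 226593 = ((28/3 + √6) + 351)*(-175) - 226593 = (1081/3 + √6)*(-175) - 226593 = (-189175/3 - 175*√6) - 226593 = -868954/3 - 175*√6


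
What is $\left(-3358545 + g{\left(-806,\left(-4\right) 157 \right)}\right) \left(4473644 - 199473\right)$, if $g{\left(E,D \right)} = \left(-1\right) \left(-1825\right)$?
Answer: $-14347195279120$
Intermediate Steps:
$g{\left(E,D \right)} = 1825$
$\left(-3358545 + g{\left(-806,\left(-4\right) 157 \right)}\right) \left(4473644 - 199473\right) = \left(-3358545 + 1825\right) \left(4473644 - 199473\right) = \left(-3356720\right) 4274171 = -14347195279120$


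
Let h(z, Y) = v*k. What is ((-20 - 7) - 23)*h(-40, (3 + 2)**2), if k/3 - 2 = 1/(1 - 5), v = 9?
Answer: -4725/2 ≈ -2362.5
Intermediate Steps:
k = 21/4 (k = 6 + 3/(1 - 5) = 6 + 3/(-4) = 6 + 3*(-1/4) = 6 - 3/4 = 21/4 ≈ 5.2500)
h(z, Y) = 189/4 (h(z, Y) = 9*(21/4) = 189/4)
((-20 - 7) - 23)*h(-40, (3 + 2)**2) = ((-20 - 7) - 23)*(189/4) = (-27 - 23)*(189/4) = -50*189/4 = -4725/2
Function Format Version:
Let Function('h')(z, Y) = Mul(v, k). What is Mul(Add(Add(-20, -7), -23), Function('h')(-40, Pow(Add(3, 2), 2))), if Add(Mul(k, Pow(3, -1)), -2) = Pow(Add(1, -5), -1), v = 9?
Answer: Rational(-4725, 2) ≈ -2362.5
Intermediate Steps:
k = Rational(21, 4) (k = Add(6, Mul(3, Pow(Add(1, -5), -1))) = Add(6, Mul(3, Pow(-4, -1))) = Add(6, Mul(3, Rational(-1, 4))) = Add(6, Rational(-3, 4)) = Rational(21, 4) ≈ 5.2500)
Function('h')(z, Y) = Rational(189, 4) (Function('h')(z, Y) = Mul(9, Rational(21, 4)) = Rational(189, 4))
Mul(Add(Add(-20, -7), -23), Function('h')(-40, Pow(Add(3, 2), 2))) = Mul(Add(Add(-20, -7), -23), Rational(189, 4)) = Mul(Add(-27, -23), Rational(189, 4)) = Mul(-50, Rational(189, 4)) = Rational(-4725, 2)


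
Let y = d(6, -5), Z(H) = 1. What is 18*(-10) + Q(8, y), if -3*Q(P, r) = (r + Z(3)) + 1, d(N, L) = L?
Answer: -179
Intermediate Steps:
y = -5
Q(P, r) = -⅔ - r/3 (Q(P, r) = -((r + 1) + 1)/3 = -((1 + r) + 1)/3 = -(2 + r)/3 = -⅔ - r/3)
18*(-10) + Q(8, y) = 18*(-10) + (-⅔ - ⅓*(-5)) = -180 + (-⅔ + 5/3) = -180 + 1 = -179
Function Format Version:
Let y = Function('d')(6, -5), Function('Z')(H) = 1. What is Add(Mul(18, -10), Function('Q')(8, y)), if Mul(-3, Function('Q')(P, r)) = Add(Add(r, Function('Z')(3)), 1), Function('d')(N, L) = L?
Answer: -179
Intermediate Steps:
y = -5
Function('Q')(P, r) = Add(Rational(-2, 3), Mul(Rational(-1, 3), r)) (Function('Q')(P, r) = Mul(Rational(-1, 3), Add(Add(r, 1), 1)) = Mul(Rational(-1, 3), Add(Add(1, r), 1)) = Mul(Rational(-1, 3), Add(2, r)) = Add(Rational(-2, 3), Mul(Rational(-1, 3), r)))
Add(Mul(18, -10), Function('Q')(8, y)) = Add(Mul(18, -10), Add(Rational(-2, 3), Mul(Rational(-1, 3), -5))) = Add(-180, Add(Rational(-2, 3), Rational(5, 3))) = Add(-180, 1) = -179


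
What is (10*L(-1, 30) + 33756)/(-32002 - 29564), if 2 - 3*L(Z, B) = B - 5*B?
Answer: -51244/92349 ≈ -0.55490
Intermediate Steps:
L(Z, B) = ⅔ + 4*B/3 (L(Z, B) = ⅔ - (B - 5*B)/3 = ⅔ - (-4)*B/3 = ⅔ + 4*B/3)
(10*L(-1, 30) + 33756)/(-32002 - 29564) = (10*(⅔ + (4/3)*30) + 33756)/(-32002 - 29564) = (10*(⅔ + 40) + 33756)/(-61566) = (10*(122/3) + 33756)*(-1/61566) = (1220/3 + 33756)*(-1/61566) = (102488/3)*(-1/61566) = -51244/92349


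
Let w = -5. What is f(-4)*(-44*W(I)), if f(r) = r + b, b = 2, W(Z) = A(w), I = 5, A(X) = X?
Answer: -440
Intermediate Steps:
W(Z) = -5
f(r) = 2 + r (f(r) = r + 2 = 2 + r)
f(-4)*(-44*W(I)) = (2 - 4)*(-44*(-5)) = -2*220 = -440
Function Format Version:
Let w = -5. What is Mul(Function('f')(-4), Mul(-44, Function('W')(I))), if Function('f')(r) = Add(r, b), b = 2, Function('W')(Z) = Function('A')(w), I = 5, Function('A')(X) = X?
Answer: -440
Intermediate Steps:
Function('W')(Z) = -5
Function('f')(r) = Add(2, r) (Function('f')(r) = Add(r, 2) = Add(2, r))
Mul(Function('f')(-4), Mul(-44, Function('W')(I))) = Mul(Add(2, -4), Mul(-44, -5)) = Mul(-2, 220) = -440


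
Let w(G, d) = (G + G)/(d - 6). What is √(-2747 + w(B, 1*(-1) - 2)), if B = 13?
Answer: I*√24749/3 ≈ 52.439*I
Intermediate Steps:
w(G, d) = 2*G/(-6 + d) (w(G, d) = (2*G)/(-6 + d) = 2*G/(-6 + d))
√(-2747 + w(B, 1*(-1) - 2)) = √(-2747 + 2*13/(-6 + (1*(-1) - 2))) = √(-2747 + 2*13/(-6 + (-1 - 2))) = √(-2747 + 2*13/(-6 - 3)) = √(-2747 + 2*13/(-9)) = √(-2747 + 2*13*(-⅑)) = √(-2747 - 26/9) = √(-24749/9) = I*√24749/3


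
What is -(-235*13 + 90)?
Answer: 2965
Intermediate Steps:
-(-235*13 + 90) = -(-3055 + 90) = -1*(-2965) = 2965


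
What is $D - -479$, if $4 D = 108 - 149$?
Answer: $\frac{1875}{4} \approx 468.75$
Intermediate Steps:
$D = - \frac{41}{4}$ ($D = \frac{108 - 149}{4} = \frac{1}{4} \left(-41\right) = - \frac{41}{4} \approx -10.25$)
$D - -479 = - \frac{41}{4} - -479 = - \frac{41}{4} + 479 = \frac{1875}{4}$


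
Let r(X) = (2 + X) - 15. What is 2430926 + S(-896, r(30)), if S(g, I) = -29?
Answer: 2430897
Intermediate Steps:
r(X) = -13 + X
2430926 + S(-896, r(30)) = 2430926 - 29 = 2430897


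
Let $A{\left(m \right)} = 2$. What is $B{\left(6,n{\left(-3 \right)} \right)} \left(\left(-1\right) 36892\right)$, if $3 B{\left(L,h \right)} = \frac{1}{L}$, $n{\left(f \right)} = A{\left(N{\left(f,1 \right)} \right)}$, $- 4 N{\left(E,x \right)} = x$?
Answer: $- \frac{18446}{9} \approx -2049.6$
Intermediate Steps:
$N{\left(E,x \right)} = - \frac{x}{4}$
$n{\left(f \right)} = 2$
$B{\left(L,h \right)} = \frac{1}{3 L}$
$B{\left(6,n{\left(-3 \right)} \right)} \left(\left(-1\right) 36892\right) = \frac{1}{3 \cdot 6} \left(\left(-1\right) 36892\right) = \frac{1}{3} \cdot \frac{1}{6} \left(-36892\right) = \frac{1}{18} \left(-36892\right) = - \frac{18446}{9}$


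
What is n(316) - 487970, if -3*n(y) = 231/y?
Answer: -154198597/316 ≈ -4.8797e+5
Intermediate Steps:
n(y) = -77/y
n(316) - 487970 = -77/316 - 487970 = -154198597/316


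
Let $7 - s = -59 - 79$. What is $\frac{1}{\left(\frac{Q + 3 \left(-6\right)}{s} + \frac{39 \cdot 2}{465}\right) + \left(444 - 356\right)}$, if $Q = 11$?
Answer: $\frac{4495}{396097} \approx 0.011348$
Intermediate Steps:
$s = 145$ ($s = 7 - \left(-59 - 79\right) = 7 - -138 = 7 + 138 = 145$)
$\frac{1}{\left(\frac{Q + 3 \left(-6\right)}{s} + \frac{39 \cdot 2}{465}\right) + \left(444 - 356\right)} = \frac{1}{\left(\frac{11 + 3 \left(-6\right)}{145} + \frac{39 \cdot 2}{465}\right) + \left(444 - 356\right)} = \frac{1}{\left(\left(11 - 18\right) \frac{1}{145} + 78 \cdot \frac{1}{465}\right) + 88} = \frac{1}{\left(\left(-7\right) \frac{1}{145} + \frac{26}{155}\right) + 88} = \frac{1}{\left(- \frac{7}{145} + \frac{26}{155}\right) + 88} = \frac{1}{\frac{537}{4495} + 88} = \frac{1}{\frac{396097}{4495}} = \frac{4495}{396097}$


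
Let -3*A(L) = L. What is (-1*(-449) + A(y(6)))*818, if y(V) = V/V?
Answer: 1101028/3 ≈ 3.6701e+5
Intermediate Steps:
y(V) = 1
A(L) = -L/3
(-1*(-449) + A(y(6)))*818 = (-1*(-449) - ⅓*1)*818 = (449 - ⅓)*818 = (1346/3)*818 = 1101028/3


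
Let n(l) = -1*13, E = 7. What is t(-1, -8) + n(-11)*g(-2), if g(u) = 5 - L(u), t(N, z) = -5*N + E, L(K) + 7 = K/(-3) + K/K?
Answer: -367/3 ≈ -122.33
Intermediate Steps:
L(K) = -6 - K/3 (L(K) = -7 + (K/(-3) + K/K) = -7 + (K*(-⅓) + 1) = -7 + (-K/3 + 1) = -7 + (1 - K/3) = -6 - K/3)
t(N, z) = 7 - 5*N (t(N, z) = -5*N + 7 = 7 - 5*N)
n(l) = -13
g(u) = 11 + u/3 (g(u) = 5 - (-6 - u/3) = 5 + (6 + u/3) = 11 + u/3)
t(-1, -8) + n(-11)*g(-2) = (7 - 5*(-1)) - 13*(11 + (⅓)*(-2)) = (7 + 5) - 13*(11 - ⅔) = 12 - 13*31/3 = 12 - 403/3 = -367/3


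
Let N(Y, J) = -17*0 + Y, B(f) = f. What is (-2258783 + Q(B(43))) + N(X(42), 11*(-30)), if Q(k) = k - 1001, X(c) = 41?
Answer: -2259700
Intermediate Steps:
Q(k) = -1001 + k
N(Y, J) = Y (N(Y, J) = 0 + Y = Y)
(-2258783 + Q(B(43))) + N(X(42), 11*(-30)) = (-2258783 + (-1001 + 43)) + 41 = (-2258783 - 958) + 41 = -2259741 + 41 = -2259700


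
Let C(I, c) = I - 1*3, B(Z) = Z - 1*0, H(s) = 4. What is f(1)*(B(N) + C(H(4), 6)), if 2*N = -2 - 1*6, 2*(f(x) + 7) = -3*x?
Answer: 51/2 ≈ 25.500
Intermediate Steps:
f(x) = -7 - 3*x/2 (f(x) = -7 + (-3*x)/2 = -7 - 3*x/2)
N = -4 (N = (-2 - 1*6)/2 = (-2 - 6)/2 = (½)*(-8) = -4)
B(Z) = Z (B(Z) = Z + 0 = Z)
C(I, c) = -3 + I (C(I, c) = I - 3 = -3 + I)
f(1)*(B(N) + C(H(4), 6)) = (-7 - 3/2*1)*(-4 + (-3 + 4)) = (-7 - 3/2)*(-4 + 1) = -17/2*(-3) = 51/2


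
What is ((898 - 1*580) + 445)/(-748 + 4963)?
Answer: 763/4215 ≈ 0.18102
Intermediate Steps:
((898 - 1*580) + 445)/(-748 + 4963) = ((898 - 580) + 445)/4215 = (318 + 445)*(1/4215) = 763*(1/4215) = 763/4215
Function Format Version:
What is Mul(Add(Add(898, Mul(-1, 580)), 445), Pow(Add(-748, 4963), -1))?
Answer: Rational(763, 4215) ≈ 0.18102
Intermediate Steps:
Mul(Add(Add(898, Mul(-1, 580)), 445), Pow(Add(-748, 4963), -1)) = Mul(Add(Add(898, -580), 445), Pow(4215, -1)) = Mul(Add(318, 445), Rational(1, 4215)) = Mul(763, Rational(1, 4215)) = Rational(763, 4215)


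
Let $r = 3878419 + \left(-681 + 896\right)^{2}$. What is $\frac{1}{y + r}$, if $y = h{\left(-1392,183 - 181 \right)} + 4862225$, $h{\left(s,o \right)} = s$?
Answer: $\frac{1}{8785477} \approx 1.1382 \cdot 10^{-7}$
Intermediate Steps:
$y = 4860833$ ($y = -1392 + 4862225 = 4860833$)
$r = 3924644$ ($r = 3878419 + 215^{2} = 3878419 + 46225 = 3924644$)
$\frac{1}{y + r} = \frac{1}{4860833 + 3924644} = \frac{1}{8785477}$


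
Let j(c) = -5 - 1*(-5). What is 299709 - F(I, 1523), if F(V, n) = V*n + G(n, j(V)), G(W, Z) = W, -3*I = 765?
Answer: 686551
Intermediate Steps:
I = -255 (I = -⅓*765 = -255)
j(c) = 0 (j(c) = -5 + 5 = 0)
F(V, n) = n + V*n (F(V, n) = V*n + n = n + V*n)
299709 - F(I, 1523) = 299709 - 1523*(1 - 255) = 299709 - 1523*(-254) = 299709 - 1*(-386842) = 299709 + 386842 = 686551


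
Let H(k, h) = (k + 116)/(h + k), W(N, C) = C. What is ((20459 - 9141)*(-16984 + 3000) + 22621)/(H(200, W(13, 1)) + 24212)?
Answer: -31807906491/4866928 ≈ -6535.5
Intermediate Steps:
H(k, h) = (116 + k)/(h + k)
((20459 - 9141)*(-16984 + 3000) + 22621)/(H(200, W(13, 1)) + 24212) = ((20459 - 9141)*(-16984 + 3000) + 22621)/((116 + 200)/(1 + 200) + 24212) = (11318*(-13984) + 22621)/(316/201 + 24212) = (-158270912 + 22621)/((1/201)*316 + 24212) = -158248291/(316/201 + 24212) = -158248291/4866928/201 = -158248291*201/4866928 = -31807906491/4866928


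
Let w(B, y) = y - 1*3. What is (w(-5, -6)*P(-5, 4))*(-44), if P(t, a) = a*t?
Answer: -7920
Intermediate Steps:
w(B, y) = -3 + y (w(B, y) = y - 3 = -3 + y)
(w(-5, -6)*P(-5, 4))*(-44) = ((-3 - 6)*(4*(-5)))*(-44) = -9*(-20)*(-44) = 180*(-44) = -7920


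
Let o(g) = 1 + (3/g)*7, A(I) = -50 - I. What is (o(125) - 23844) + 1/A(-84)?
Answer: -101331911/4250 ≈ -23843.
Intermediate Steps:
o(g) = 1 + 21/g
(o(125) - 23844) + 1/A(-84) = ((21 + 125)/125 - 23844) + 1/(-50 - 1*(-84)) = ((1/125)*146 - 23844) + 1/(-50 + 84) = (146/125 - 23844) + 1/34 = -2980354/125 + 1/34 = -101331911/4250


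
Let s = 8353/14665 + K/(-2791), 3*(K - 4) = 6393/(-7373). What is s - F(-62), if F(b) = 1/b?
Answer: 10933979935663/18710174036890 ≈ 0.58439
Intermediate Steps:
K = 27361/7373 (K = 4 + (6393/(-7373))/3 = 4 + (6393*(-1/7373))/3 = 4 + (⅓)*(-6393/7373) = 4 - 2131/7373 = 27361/7373 ≈ 3.7110)
s = 171487144114/301777000595 (s = 8353/14665 + (27361/7373)/(-2791) = 8353*(1/14665) + (27361/7373)*(-1/2791) = 8353/14665 - 27361/20578043 = 171487144114/301777000595 ≈ 0.56826)
s - F(-62) = 171487144114/301777000595 - 1/(-62) = 171487144114/301777000595 - 1*(-1/62) = 171487144114/301777000595 + 1/62 = 10933979935663/18710174036890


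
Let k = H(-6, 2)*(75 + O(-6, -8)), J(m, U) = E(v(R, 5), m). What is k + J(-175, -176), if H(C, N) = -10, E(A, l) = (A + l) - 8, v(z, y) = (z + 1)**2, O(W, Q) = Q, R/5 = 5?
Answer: -177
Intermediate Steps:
R = 25 (R = 5*5 = 25)
v(z, y) = (1 + z)**2
E(A, l) = -8 + A + l
J(m, U) = 668 + m (J(m, U) = -8 + (1 + 25)**2 + m = -8 + 26**2 + m = -8 + 676 + m = 668 + m)
k = -670 (k = -10*(75 - 8) = -10*67 = -670)
k + J(-175, -176) = -670 + (668 - 175) = -670 + 493 = -177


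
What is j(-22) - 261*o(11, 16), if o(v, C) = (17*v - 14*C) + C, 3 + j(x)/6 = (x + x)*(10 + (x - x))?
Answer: 2823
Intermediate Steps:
j(x) = -18 + 120*x (j(x) = -18 + 6*((x + x)*(10 + (x - x))) = -18 + 6*((2*x)*(10 + 0)) = -18 + 6*((2*x)*10) = -18 + 6*(20*x) = -18 + 120*x)
o(v, C) = -13*C + 17*v (o(v, C) = (-14*C + 17*v) + C = -13*C + 17*v)
j(-22) - 261*o(11, 16) = (-18 + 120*(-22)) - 261*(-13*16 + 17*11) = (-18 - 2640) - 261*(-208 + 187) = -2658 - 261*(-21) = -2658 + 5481 = 2823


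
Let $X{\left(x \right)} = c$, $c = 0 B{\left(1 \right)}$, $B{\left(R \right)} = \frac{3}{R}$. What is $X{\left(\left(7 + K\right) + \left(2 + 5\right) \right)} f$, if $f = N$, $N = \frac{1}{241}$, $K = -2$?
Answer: $0$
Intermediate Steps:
$N = \frac{1}{241} \approx 0.0041494$
$f = \frac{1}{241} \approx 0.0041494$
$c = 0$ ($c = 0 \cdot \frac{3}{1} = 0 \cdot 3 \cdot 1 = 0 \cdot 3 = 0$)
$X{\left(x \right)} = 0$
$X{\left(\left(7 + K\right) + \left(2 + 5\right) \right)} f = 0 \cdot \frac{1}{241} = 0$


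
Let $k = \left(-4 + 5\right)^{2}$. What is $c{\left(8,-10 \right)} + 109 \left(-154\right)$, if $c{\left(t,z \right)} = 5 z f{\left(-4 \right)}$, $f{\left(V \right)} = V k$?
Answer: $-16586$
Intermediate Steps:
$k = 1$ ($k = 1^{2} = 1$)
$f{\left(V \right)} = V$ ($f{\left(V \right)} = V 1 = V$)
$c{\left(t,z \right)} = - 20 z$ ($c{\left(t,z \right)} = 5 z \left(-4\right) = - 20 z$)
$c{\left(8,-10 \right)} + 109 \left(-154\right) = \left(-20\right) \left(-10\right) + 109 \left(-154\right) = 200 - 16786 = -16586$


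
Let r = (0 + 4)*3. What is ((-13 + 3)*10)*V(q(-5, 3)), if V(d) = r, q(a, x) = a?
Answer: -1200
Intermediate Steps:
r = 12 (r = 4*3 = 12)
V(d) = 12
((-13 + 3)*10)*V(q(-5, 3)) = ((-13 + 3)*10)*12 = -10*10*12 = -100*12 = -1200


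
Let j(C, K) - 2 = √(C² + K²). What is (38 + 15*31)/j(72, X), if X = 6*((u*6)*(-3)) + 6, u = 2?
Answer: 503/224 ≈ 2.2455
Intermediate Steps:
X = -210 (X = 6*((2*6)*(-3)) + 6 = 6*(12*(-3)) + 6 = 6*(-36) + 6 = -216 + 6 = -210)
j(C, K) = 2 + √(C² + K²)
(38 + 15*31)/j(72, X) = (38 + 15*31)/(2 + √(72² + (-210)²)) = (38 + 465)/(2 + √(5184 + 44100)) = 503/(2 + √49284) = 503/(2 + 222) = 503/224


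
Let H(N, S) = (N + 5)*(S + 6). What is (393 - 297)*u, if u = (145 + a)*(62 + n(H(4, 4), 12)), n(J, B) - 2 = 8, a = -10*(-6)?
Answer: 1416960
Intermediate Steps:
a = 60
H(N, S) = (5 + N)*(6 + S)
n(J, B) = 10 (n(J, B) = 2 + 8 = 10)
u = 14760 (u = (145 + 60)*(62 + 10) = 205*72 = 14760)
(393 - 297)*u = (393 - 297)*14760 = 96*14760 = 1416960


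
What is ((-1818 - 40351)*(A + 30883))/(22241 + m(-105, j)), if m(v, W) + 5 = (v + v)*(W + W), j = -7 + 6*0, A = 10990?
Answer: -1765742537/25176 ≈ -70136.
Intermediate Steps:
j = -7 (j = -7 + 0 = -7)
m(v, W) = -5 + 4*W*v (m(v, W) = -5 + (v + v)*(W + W) = -5 + (2*v)*(2*W) = -5 + 4*W*v)
((-1818 - 40351)*(A + 30883))/(22241 + m(-105, j)) = ((-1818 - 40351)*(10990 + 30883))/(22241 + (-5 + 4*(-7)*(-105))) = (-42169*41873)/(22241 + (-5 + 2940)) = -1765742537/(22241 + 2935) = -1765742537/25176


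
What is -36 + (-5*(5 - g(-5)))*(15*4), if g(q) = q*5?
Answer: -9036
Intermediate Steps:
g(q) = 5*q
-36 + (-5*(5 - g(-5)))*(15*4) = -36 + (-5*(5 - 5*(-5)))*(15*4) = -36 - 5*(5 - 1*(-25))*60 = -36 - 5*(5 + 25)*60 = -36 - 5*30*60 = -36 - 150*60 = -36 - 9000 = -9036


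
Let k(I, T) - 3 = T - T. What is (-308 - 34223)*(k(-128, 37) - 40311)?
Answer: 1391875548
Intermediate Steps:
k(I, T) = 3 (k(I, T) = 3 + (T - T) = 3 + 0 = 3)
(-308 - 34223)*(k(-128, 37) - 40311) = (-308 - 34223)*(3 - 40311) = -34531*(-40308) = 1391875548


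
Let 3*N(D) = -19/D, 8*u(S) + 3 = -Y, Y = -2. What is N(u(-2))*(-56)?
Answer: -8512/3 ≈ -2837.3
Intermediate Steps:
u(S) = -⅛ (u(S) = -3/8 + (-1*(-2))/8 = -3/8 + (⅛)*2 = -3/8 + ¼ = -⅛)
N(D) = -19/(3*D) (N(D) = (-19/D)/3 = -19/(3*D))
N(u(-2))*(-56) = -19/(3*(-⅛))*(-56) = -19/3*(-8)*(-56) = (152/3)*(-56) = -8512/3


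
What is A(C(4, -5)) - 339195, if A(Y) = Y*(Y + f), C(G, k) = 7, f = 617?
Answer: -334827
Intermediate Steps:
A(Y) = Y*(617 + Y) (A(Y) = Y*(Y + 617) = Y*(617 + Y))
A(C(4, -5)) - 339195 = 7*(617 + 7) - 339195 = 7*624 - 339195 = 4368 - 339195 = -334827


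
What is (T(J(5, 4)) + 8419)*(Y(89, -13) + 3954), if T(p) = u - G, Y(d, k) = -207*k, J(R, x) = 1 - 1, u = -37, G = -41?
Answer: 55970835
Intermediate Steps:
J(R, x) = 0
T(p) = 4 (T(p) = -37 - 1*(-41) = -37 + 41 = 4)
(T(J(5, 4)) + 8419)*(Y(89, -13) + 3954) = (4 + 8419)*(-207*(-13) + 3954) = 8423*(2691 + 3954) = 8423*6645 = 55970835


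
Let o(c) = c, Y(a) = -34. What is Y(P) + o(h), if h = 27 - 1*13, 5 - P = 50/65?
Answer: -20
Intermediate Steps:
P = 55/13 (P = 5 - 50/65 = 5 - 1*10/13 = 5 - 10/13 = 55/13 ≈ 4.2308)
h = 14 (h = 27 - 13 = 14)
Y(P) + o(h) = -34 + 14 = -20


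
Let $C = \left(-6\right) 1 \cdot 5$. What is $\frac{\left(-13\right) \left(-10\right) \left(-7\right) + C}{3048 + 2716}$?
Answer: $- \frac{235}{1441} \approx -0.16308$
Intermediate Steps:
$C = -30$ ($C = \left(-6\right) 5 = -30$)
$\frac{\left(-13\right) \left(-10\right) \left(-7\right) + C}{3048 + 2716} = \frac{\left(-13\right) \left(-10\right) \left(-7\right) - 30}{3048 + 2716} = \frac{130 \left(-7\right) - 30}{5764} = \left(-910 - 30\right) \frac{1}{5764} = \left(-940\right) \frac{1}{5764} = - \frac{235}{1441}$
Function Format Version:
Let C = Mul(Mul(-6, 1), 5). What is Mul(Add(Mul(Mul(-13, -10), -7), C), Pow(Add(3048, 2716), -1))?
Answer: Rational(-235, 1441) ≈ -0.16308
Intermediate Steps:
C = -30 (C = Mul(-6, 5) = -30)
Mul(Add(Mul(Mul(-13, -10), -7), C), Pow(Add(3048, 2716), -1)) = Mul(Add(Mul(Mul(-13, -10), -7), -30), Pow(Add(3048, 2716), -1)) = Mul(Add(Mul(130, -7), -30), Pow(5764, -1)) = Mul(Add(-910, -30), Rational(1, 5764)) = Mul(-940, Rational(1, 5764)) = Rational(-235, 1441)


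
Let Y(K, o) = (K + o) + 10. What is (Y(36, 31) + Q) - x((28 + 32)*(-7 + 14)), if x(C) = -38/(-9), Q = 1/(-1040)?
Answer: 681191/9360 ≈ 72.777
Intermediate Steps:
Q = -1/1040 ≈ -0.00096154
x(C) = 38/9 (x(C) = -38*(-1/9) = 38/9)
Y(K, o) = 10 + K + o
(Y(36, 31) + Q) - x((28 + 32)*(-7 + 14)) = ((10 + 36 + 31) - 1/1040) - 1*38/9 = (77 - 1/1040) - 38/9 = 80079/1040 - 38/9 = 681191/9360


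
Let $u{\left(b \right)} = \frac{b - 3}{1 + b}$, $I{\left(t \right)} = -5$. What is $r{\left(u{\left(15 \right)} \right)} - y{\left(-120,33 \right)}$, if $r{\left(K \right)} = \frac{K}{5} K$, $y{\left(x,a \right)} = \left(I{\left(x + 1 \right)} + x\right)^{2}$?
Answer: $- \frac{1249991}{80} \approx -15625.0$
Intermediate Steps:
$u{\left(b \right)} = \frac{-3 + b}{1 + b}$
$y{\left(x,a \right)} = \left(-5 + x\right)^{2}$
$r{\left(K \right)} = \frac{K^{2}}{5}$ ($r{\left(K \right)} = K \frac{1}{5} K = \frac{K}{5} K = \frac{K^{2}}{5}$)
$r{\left(u{\left(15 \right)} \right)} - y{\left(-120,33 \right)} = \frac{\left(\frac{-3 + 15}{1 + 15}\right)^{2}}{5} - \left(-5 - 120\right)^{2} = \frac{\left(\frac{1}{16} \cdot 12\right)^{2}}{5} - \left(-125\right)^{2} = \frac{\left(\frac{1}{16} \cdot 12\right)^{2}}{5} - 15625 = \frac{\left(\frac{3}{4}\right)^{2}}{5} - 15625 = \frac{1}{5} \cdot \frac{9}{16} - 15625 = \frac{9}{80} - 15625 = - \frac{1249991}{80}$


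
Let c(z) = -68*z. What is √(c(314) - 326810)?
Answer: I*√348162 ≈ 590.05*I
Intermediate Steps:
√(c(314) - 326810) = √(-68*314 - 326810) = √(-21352 - 326810) = √(-348162) = I*√348162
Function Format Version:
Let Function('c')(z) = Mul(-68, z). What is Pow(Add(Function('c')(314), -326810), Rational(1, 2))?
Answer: Mul(I, Pow(348162, Rational(1, 2))) ≈ Mul(590.05, I)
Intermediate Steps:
Pow(Add(Function('c')(314), -326810), Rational(1, 2)) = Pow(Add(Mul(-68, 314), -326810), Rational(1, 2)) = Pow(Add(-21352, -326810), Rational(1, 2)) = Pow(-348162, Rational(1, 2)) = Mul(I, Pow(348162, Rational(1, 2)))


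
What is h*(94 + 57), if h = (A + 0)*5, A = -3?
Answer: -2265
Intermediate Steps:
h = -15 (h = (-3 + 0)*5 = -3*5 = -15)
h*(94 + 57) = -15*(94 + 57) = -15*151 = -2265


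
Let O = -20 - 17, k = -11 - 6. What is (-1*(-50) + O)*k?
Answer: -221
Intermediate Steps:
k = -17
O = -37
(-1*(-50) + O)*k = (-1*(-50) - 37)*(-17) = (50 - 37)*(-17) = 13*(-17) = -221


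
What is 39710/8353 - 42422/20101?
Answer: 443859744/167903653 ≈ 2.6435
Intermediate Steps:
39710/8353 - 42422/20101 = 443859744/167903653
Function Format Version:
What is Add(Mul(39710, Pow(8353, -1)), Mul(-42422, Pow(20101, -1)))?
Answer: Rational(443859744, 167903653) ≈ 2.6435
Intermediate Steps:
Add(Mul(39710, Pow(8353, -1)), Mul(-42422, Pow(20101, -1))) = Add(Mul(39710, Rational(1, 8353)), Mul(-42422, Rational(1, 20101))) = Add(Rational(39710, 8353), Rational(-42422, 20101)) = Rational(443859744, 167903653)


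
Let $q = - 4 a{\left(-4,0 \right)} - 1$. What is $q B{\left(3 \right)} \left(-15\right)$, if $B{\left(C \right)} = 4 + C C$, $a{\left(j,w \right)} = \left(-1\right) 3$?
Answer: $-2145$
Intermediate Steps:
$a{\left(j,w \right)} = -3$
$B{\left(C \right)} = 4 + C^{2}$
$q = 11$ ($q = \left(-4\right) \left(-3\right) - 1 = 12 - 1 = 11$)
$q B{\left(3 \right)} \left(-15\right) = 11 \left(4 + 3^{2}\right) \left(-15\right) = 11 \left(4 + 9\right) \left(-15\right) = 11 \cdot 13 \left(-15\right) = 143 \left(-15\right) = -2145$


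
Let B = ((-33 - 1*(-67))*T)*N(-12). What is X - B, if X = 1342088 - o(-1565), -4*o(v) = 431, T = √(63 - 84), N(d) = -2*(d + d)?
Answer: 5368783/4 - 1632*I*√21 ≈ 1.3422e+6 - 7478.8*I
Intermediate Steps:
N(d) = -4*d
T = I*√21 (T = √(-21) = I*√21 ≈ 4.5826*I)
o(v) = -431/4 (o(v) = -¼*431 = -431/4)
X = 5368783/4 (X = 1342088 - 1*(-431/4) = 1342088 + 431/4 = 5368783/4 ≈ 1.3422e+6)
B = 1632*I*√21 (B = ((-33 - 1*(-67))*(I*√21))*(-4*(-12)) = ((-33 + 67)*(I*√21))*48 = (34*(I*√21))*48 = (34*I*√21)*48 = 1632*I*√21 ≈ 7478.8*I)
X - B = 5368783/4 - 1632*I*√21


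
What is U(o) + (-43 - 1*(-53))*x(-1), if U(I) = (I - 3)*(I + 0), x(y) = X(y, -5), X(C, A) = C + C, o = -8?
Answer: 68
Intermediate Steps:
X(C, A) = 2*C
x(y) = 2*y
U(I) = I*(-3 + I) (U(I) = (-3 + I)*I = I*(-3 + I))
U(o) + (-43 - 1*(-53))*x(-1) = -8*(-3 - 8) + (-43 - 1*(-53))*(2*(-1)) = -8*(-11) + (-43 + 53)*(-2) = 88 + 10*(-2) = 88 - 20 = 68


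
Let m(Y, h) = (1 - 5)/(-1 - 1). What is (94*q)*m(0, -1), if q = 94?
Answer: 17672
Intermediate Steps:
m(Y, h) = 2 (m(Y, h) = -4/(-2) = -4*(-½) = 2)
(94*q)*m(0, -1) = (94*94)*2 = 8836*2 = 17672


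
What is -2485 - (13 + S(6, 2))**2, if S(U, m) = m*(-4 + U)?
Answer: -2774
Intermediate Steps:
-2485 - (13 + S(6, 2))**2 = -2485 - (13 + 2*(-4 + 6))**2 = -2485 - (13 + 2*2)**2 = -2485 - (13 + 4)**2 = -2485 - 1*17**2 = -2485 - 1*289 = -2485 - 289 = -2774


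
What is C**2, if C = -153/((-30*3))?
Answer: 289/100 ≈ 2.8900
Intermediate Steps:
C = 17/10 (C = -153/(-90) = -153*(-1/90) = 17/10 ≈ 1.7000)
C**2 = (17/10)**2 = 289/100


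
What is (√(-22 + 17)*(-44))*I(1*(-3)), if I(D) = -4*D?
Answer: -528*I*√5 ≈ -1180.6*I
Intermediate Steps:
(√(-22 + 17)*(-44))*I(1*(-3)) = (√(-22 + 17)*(-44))*(-4*(-3)) = (√(-5)*(-44))*(-4*(-3)) = ((I*√5)*(-44))*12 = -44*I*√5*12 = -528*I*√5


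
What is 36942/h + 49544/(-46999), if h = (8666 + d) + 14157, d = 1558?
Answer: 4095386/8882811 ≈ 0.46105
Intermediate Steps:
h = 24381 (h = (8666 + 1558) + 14157 = 10224 + 14157 = 24381)
36942/h + 49544/(-46999) = 36942/24381 + 49544/(-46999) = 36942*(1/24381) + 49544*(-1/46999) = 12314/8127 - 49544/46999 = 4095386/8882811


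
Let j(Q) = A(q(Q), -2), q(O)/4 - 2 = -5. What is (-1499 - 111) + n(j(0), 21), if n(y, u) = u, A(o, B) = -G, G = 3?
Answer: -1589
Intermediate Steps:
q(O) = -12 (q(O) = 8 + 4*(-5) = 8 - 20 = -12)
A(o, B) = -3 (A(o, B) = -1*3 = -3)
j(Q) = -3
(-1499 - 111) + n(j(0), 21) = (-1499 - 111) + 21 = -1610 + 21 = -1589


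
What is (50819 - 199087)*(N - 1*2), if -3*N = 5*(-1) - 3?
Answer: -296536/3 ≈ -98845.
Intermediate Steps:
N = 8/3 (N = -(5*(-1) - 3)/3 = -(-5 - 3)/3 = -⅓*(-8) = 8/3 ≈ 2.6667)
(50819 - 199087)*(N - 1*2) = (50819 - 199087)*(8/3 - 1*2) = -148268*(8/3 - 2) = -148268*⅔ = -296536/3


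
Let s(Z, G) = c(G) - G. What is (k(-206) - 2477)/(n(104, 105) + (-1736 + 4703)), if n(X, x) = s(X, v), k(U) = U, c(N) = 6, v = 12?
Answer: -2683/2961 ≈ -0.90611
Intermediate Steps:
s(Z, G) = 6 - G
n(X, x) = -6 (n(X, x) = 6 - 1*12 = 6 - 12 = -6)
(k(-206) - 2477)/(n(104, 105) + (-1736 + 4703)) = (-206 - 2477)/(-6 + (-1736 + 4703)) = -2683/(-6 + 2967) = -2683/2961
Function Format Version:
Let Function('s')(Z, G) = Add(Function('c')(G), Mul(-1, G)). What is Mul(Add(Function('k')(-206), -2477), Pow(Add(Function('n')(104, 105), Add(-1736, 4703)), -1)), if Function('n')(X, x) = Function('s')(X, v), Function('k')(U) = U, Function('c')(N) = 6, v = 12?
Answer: Rational(-2683, 2961) ≈ -0.90611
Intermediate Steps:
Function('s')(Z, G) = Add(6, Mul(-1, G))
Function('n')(X, x) = -6 (Function('n')(X, x) = Add(6, Mul(-1, 12)) = Add(6, -12) = -6)
Mul(Add(Function('k')(-206), -2477), Pow(Add(Function('n')(104, 105), Add(-1736, 4703)), -1)) = Mul(Add(-206, -2477), Pow(Add(-6, Add(-1736, 4703)), -1)) = Mul(-2683, Pow(Add(-6, 2967), -1)) = Mul(-2683, Pow(2961, -1)) = Mul(-2683, Rational(1, 2961)) = Rational(-2683, 2961)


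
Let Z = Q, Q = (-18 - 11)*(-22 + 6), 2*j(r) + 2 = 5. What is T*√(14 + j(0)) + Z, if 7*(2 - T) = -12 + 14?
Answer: 464 + 6*√62/7 ≈ 470.75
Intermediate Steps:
T = 12/7 (T = 2 - (-12 + 14)/7 = 2 - ⅐*2 = 2 - 2/7 = 12/7 ≈ 1.7143)
j(r) = 3/2 (j(r) = -1 + (½)*5 = -1 + 5/2 = 3/2)
Q = 464 (Q = -29*(-16) = 464)
Z = 464
T*√(14 + j(0)) + Z = 12*√(14 + 3/2)/7 + 464 = 12*√(31/2)/7 + 464 = 12*(√62/2)/7 + 464 = 6*√62/7 + 464 = 464 + 6*√62/7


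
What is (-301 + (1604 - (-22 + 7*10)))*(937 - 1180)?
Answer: -304965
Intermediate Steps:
(-301 + (1604 - (-22 + 7*10)))*(937 - 1180) = (-301 + (1604 - (-22 + 70)))*(-243) = (-301 + (1604 - 1*48))*(-243) = (-301 + (1604 - 48))*(-243) = (-301 + 1556)*(-243) = 1255*(-243) = -304965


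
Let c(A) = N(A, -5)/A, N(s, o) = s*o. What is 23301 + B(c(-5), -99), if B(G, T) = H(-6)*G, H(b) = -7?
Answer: 23336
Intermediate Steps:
N(s, o) = o*s
c(A) = -5 (c(A) = (-5*A)/A = -5)
B(G, T) = -7*G
23301 + B(c(-5), -99) = 23301 - 7*(-5) = 23301 + 35 = 23336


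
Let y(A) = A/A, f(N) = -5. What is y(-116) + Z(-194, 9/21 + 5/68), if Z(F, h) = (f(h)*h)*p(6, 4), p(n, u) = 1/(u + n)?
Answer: 713/952 ≈ 0.74895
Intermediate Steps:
p(n, u) = 1/(n + u)
y(A) = 1
Z(F, h) = -h/2 (Z(F, h) = (-5*h)/(6 + 4) = -5*h/10 = -5*h*(1/10) = -h/2)
y(-116) + Z(-194, 9/21 + 5/68) = 1 - (9/21 + 5/68)/2 = 1 - (9*(1/21) + 5*(1/68))/2 = 1 - (3/7 + 5/68)/2 = 1 - 1/2*239/476 = 1 - 239/952 = 713/952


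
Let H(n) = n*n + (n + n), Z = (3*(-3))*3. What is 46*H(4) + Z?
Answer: 1077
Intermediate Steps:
Z = -27 (Z = -9*3 = -27)
H(n) = n² + 2*n
46*H(4) + Z = 46*(4*(2 + 4)) - 27 = 46*(4*6) - 27 = 46*24 - 27 = 1104 - 27 = 1077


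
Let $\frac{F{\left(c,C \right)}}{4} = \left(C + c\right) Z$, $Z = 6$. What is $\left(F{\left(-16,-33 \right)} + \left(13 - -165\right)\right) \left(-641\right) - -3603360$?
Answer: $4243078$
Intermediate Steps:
$F{\left(c,C \right)} = 24 C + 24 c$ ($F{\left(c,C \right)} = 4 \left(C + c\right) 6 = 4 \left(6 C + 6 c\right) = 24 C + 24 c$)
$\left(F{\left(-16,-33 \right)} + \left(13 - -165\right)\right) \left(-641\right) - -3603360 = \left(\left(24 \left(-33\right) + 24 \left(-16\right)\right) + \left(13 - -165\right)\right) \left(-641\right) - -3603360 = \left(\left(-792 - 384\right) + \left(13 + 165\right)\right) \left(-641\right) + 3603360 = \left(-1176 + 178\right) \left(-641\right) + 3603360 = \left(-998\right) \left(-641\right) + 3603360 = 639718 + 3603360 = 4243078$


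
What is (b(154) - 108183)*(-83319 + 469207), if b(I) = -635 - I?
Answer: -42050987136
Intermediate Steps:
(b(154) - 108183)*(-83319 + 469207) = ((-635 - 1*154) - 108183)*(-83319 + 469207) = ((-635 - 154) - 108183)*385888 = (-789 - 108183)*385888 = -108972*385888 = -42050987136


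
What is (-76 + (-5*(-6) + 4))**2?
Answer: 1764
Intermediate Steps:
(-76 + (-5*(-6) + 4))**2 = (-76 + (30 + 4))**2 = (-76 + 34)**2 = (-42)**2 = 1764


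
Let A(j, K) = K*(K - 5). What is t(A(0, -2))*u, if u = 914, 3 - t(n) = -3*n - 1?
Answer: 42044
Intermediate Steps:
A(j, K) = K*(-5 + K)
t(n) = 4 + 3*n (t(n) = 3 - (-3*n - 1) = 3 - (-1 - 3*n) = 3 + (1 + 3*n) = 4 + 3*n)
t(A(0, -2))*u = (4 + 3*(-2*(-5 - 2)))*914 = (4 + 3*(-2*(-7)))*914 = (4 + 3*14)*914 = (4 + 42)*914 = 46*914 = 42044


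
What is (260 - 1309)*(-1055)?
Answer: 1106695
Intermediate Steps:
(260 - 1309)*(-1055) = -1049*(-1055) = 1106695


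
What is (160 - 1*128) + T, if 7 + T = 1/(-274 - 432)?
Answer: 17649/706 ≈ 24.999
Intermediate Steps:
T = -4943/706 (T = -7 + 1/(-274 - 432) = -7 + 1/(-706) = -7 - 1/706 = -4943/706 ≈ -7.0014)
(160 - 1*128) + T = (160 - 1*128) - 4943/706 = (160 - 128) - 4943/706 = 32 - 4943/706 = 17649/706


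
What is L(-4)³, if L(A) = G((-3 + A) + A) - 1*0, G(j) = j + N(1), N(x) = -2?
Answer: -2197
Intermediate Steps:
G(j) = -2 + j (G(j) = j - 2 = -2 + j)
L(A) = -5 + 2*A (L(A) = (-2 + ((-3 + A) + A)) - 1*0 = (-2 + (-3 + 2*A)) + 0 = (-5 + 2*A) + 0 = -5 + 2*A)
L(-4)³ = (-5 + 2*(-4))³ = (-5 - 8)³ = (-13)³ = -2197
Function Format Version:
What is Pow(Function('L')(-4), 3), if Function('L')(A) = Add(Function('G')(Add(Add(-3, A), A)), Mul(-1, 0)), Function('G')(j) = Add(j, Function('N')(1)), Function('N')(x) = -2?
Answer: -2197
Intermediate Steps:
Function('G')(j) = Add(-2, j) (Function('G')(j) = Add(j, -2) = Add(-2, j))
Function('L')(A) = Add(-5, Mul(2, A)) (Function('L')(A) = Add(Add(-2, Add(Add(-3, A), A)), Mul(-1, 0)) = Add(Add(-2, Add(-3, Mul(2, A))), 0) = Add(Add(-5, Mul(2, A)), 0) = Add(-5, Mul(2, A)))
Pow(Function('L')(-4), 3) = Pow(Add(-5, Mul(2, -4)), 3) = Pow(Add(-5, -8), 3) = Pow(-13, 3) = -2197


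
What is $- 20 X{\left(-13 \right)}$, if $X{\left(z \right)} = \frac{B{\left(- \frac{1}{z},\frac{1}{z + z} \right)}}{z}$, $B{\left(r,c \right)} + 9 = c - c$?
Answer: $- \frac{180}{13} \approx -13.846$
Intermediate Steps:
$B{\left(r,c \right)} = -9$ ($B{\left(r,c \right)} = -9 + \left(c - c\right) = -9 + 0 = -9$)
$X{\left(z \right)} = - \frac{9}{z}$
$- 20 X{\left(-13 \right)} = - 20 \left(- \frac{9}{-13}\right) = - 20 \left(\left(-9\right) \left(- \frac{1}{13}\right)\right) = \left(-20\right) \frac{9}{13} = - \frac{180}{13}$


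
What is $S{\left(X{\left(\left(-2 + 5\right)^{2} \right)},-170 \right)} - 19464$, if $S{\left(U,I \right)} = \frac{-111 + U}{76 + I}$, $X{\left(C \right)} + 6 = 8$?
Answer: $- \frac{1829507}{94} \approx -19463.0$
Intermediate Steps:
$X{\left(C \right)} = 2$ ($X{\left(C \right)} = -6 + 8 = 2$)
$S{\left(U,I \right)} = \frac{-111 + U}{76 + I}$
$S{\left(X{\left(\left(-2 + 5\right)^{2} \right)},-170 \right)} - 19464 = \frac{-111 + 2}{76 - 170} - 19464 = \frac{1}{-94} \left(-109\right) - 19464 = \left(- \frac{1}{94}\right) \left(-109\right) - 19464 = \frac{109}{94} - 19464 = - \frac{1829507}{94}$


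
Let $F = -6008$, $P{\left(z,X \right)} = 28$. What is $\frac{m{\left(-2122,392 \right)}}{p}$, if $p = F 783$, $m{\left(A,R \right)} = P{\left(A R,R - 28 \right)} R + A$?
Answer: $- \frac{4427}{2352132} \approx -0.0018821$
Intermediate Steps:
$m{\left(A,R \right)} = A + 28 R$ ($m{\left(A,R \right)} = 28 R + A = A + 28 R$)
$p = -4704264$ ($p = \left(-6008\right) 783 = -4704264$)
$\frac{m{\left(-2122,392 \right)}}{p} = \frac{-2122 + 28 \cdot 392}{-4704264} = \left(-2122 + 10976\right) \left(- \frac{1}{4704264}\right) = 8854 \left(- \frac{1}{4704264}\right) = - \frac{4427}{2352132}$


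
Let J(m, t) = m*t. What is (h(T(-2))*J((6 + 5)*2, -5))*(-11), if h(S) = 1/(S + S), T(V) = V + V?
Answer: -605/4 ≈ -151.25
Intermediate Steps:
T(V) = 2*V
h(S) = 1/(2*S)
(h(T(-2))*J((6 + 5)*2, -5))*(-11) = ((1/(2*((2*(-2)))))*(((6 + 5)*2)*(-5)))*(-11) = (((½)/(-4))*((11*2)*(-5)))*(-11) = (((½)*(-¼))*(22*(-5)))*(-11) = -⅛*(-110)*(-11) = (55/4)*(-11) = -605/4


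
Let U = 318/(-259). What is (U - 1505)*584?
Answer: -227825992/259 ≈ -8.7964e+5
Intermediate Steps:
U = -318/259 (U = 318*(-1/259) = -318/259 ≈ -1.2278)
(U - 1505)*584 = (-318/259 - 1505)*584 = -390113/259*584 = -227825992/259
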